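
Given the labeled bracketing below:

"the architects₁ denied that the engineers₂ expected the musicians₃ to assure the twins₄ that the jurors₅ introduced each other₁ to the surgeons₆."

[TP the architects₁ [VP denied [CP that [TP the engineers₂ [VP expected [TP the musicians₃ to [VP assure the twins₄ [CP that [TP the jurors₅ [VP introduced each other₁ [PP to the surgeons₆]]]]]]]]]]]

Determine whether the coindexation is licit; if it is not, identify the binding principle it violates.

The two coindexed NPs are *the architects₁* and *each other₁*.
*each other₁* is an anaphor. Principle A requires it to be bound within its binding domain — the embedded TP, whose subject is the jurors₅.
Within that domain it is c-commanded by *the jurors₅*, which does not share its index.
*the architects₁* does c-command the anaphor, but from outside its binding domain.
The anaphor is unbound in its domain → Principle A violation.

Principle A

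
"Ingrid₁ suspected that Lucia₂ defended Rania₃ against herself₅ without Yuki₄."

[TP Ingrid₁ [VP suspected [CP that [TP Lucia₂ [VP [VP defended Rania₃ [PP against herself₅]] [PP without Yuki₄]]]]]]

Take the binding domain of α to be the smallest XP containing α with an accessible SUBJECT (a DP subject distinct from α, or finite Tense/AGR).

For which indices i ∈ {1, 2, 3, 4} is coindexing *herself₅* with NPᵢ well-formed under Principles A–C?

{2, 3}

*herself* is an anaphor, so Principle A applies: it must be bound in its binding domain.
Binding domain of *herself₅*: the embedded TP, whose subject is Lucia₂.
*Ingrid₁* c-commands the anaphor but is outside its binding domain → cannot satisfy Principle A.
*Lucia₂* c-commands the anaphor within its binding domain → licit binder.
*Rania₃* c-commands the anaphor within its binding domain → licit binder.
*Yuki₄* does not c-command the anaphor → cannot bind it.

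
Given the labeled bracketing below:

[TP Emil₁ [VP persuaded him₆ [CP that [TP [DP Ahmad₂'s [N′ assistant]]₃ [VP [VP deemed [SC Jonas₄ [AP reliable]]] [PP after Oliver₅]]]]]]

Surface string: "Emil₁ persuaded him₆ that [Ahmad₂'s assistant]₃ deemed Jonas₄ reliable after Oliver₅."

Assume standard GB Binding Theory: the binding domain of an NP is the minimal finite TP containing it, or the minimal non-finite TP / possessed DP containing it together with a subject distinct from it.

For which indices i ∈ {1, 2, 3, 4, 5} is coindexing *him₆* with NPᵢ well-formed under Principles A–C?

*him* is a pronoun, so Principle B applies: it must be free in its binding domain.
Binding domain of *him₆*: the matrix TP, whose subject is Emil₁.
*Emil₁* c-commands the pronoun within its binding domain → coindexation would violate Principle B.
*Ahmad₂*: the pronoun c-commands this R-expression → coindexation would violate Principle C on *Ahmad₂*.
*[Ahmad₂'s assistant]₃*: the pronoun c-commands this R-expression → coindexation would violate Principle C on *[Ahmad₂'s assistant]₃*.
*Jonas₄*: the pronoun c-commands this R-expression → coindexation would violate Principle C on *Jonas₄*.
*Oliver₅*: the pronoun c-commands this R-expression → coindexation would violate Principle C on *Oliver₅*.

none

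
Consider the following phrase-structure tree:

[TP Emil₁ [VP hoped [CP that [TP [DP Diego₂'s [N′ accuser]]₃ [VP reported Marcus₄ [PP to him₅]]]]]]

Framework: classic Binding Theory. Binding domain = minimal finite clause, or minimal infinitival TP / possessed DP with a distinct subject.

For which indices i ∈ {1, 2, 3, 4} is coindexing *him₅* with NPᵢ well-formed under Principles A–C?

*him* is a pronoun, so Principle B applies: it must be free in its binding domain.
Binding domain of *him₅*: the embedded TP, whose subject is [Diego₂'s accuser]₃.
*Emil₁* c-commands the pronoun but from outside its binding domain, and is not c-commanded by it → coindexation permitted.
*Diego₂* and the pronoun do not c-command one another → neither Principle B nor Principle C is at stake; coindexation permitted.
*[Diego₂'s accuser]₃* c-commands the pronoun within its binding domain → coindexation would violate Principle B.
*Marcus₄* c-commands the pronoun within its binding domain → coindexation would violate Principle B.

{1, 2}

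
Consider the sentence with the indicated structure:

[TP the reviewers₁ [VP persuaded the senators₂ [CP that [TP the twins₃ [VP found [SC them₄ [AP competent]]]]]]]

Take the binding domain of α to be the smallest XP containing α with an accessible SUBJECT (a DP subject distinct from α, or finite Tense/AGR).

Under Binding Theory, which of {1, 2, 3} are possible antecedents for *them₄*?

{1, 2}

*them* is a pronoun, so Principle B applies: it must be free in its binding domain.
Binding domain of *them₄*: the embedded TP, whose subject is the twins₃.
*the reviewers₁* c-commands the pronoun but from outside its binding domain, and is not c-commanded by it → coindexation permitted.
*the senators₂* c-commands the pronoun but from outside its binding domain, and is not c-commanded by it → coindexation permitted.
*the twins₃* c-commands the pronoun within its binding domain → coindexation would violate Principle B.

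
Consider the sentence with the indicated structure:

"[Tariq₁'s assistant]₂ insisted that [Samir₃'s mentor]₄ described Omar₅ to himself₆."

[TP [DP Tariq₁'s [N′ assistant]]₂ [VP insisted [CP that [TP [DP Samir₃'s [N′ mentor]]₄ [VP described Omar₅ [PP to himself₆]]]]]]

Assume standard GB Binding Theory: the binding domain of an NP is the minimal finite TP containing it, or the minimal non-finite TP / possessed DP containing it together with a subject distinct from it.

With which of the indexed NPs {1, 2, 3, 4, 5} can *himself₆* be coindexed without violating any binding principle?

*himself* is an anaphor, so Principle A applies: it must be bound in its binding domain.
Binding domain of *himself₆*: the embedded TP, whose subject is [Samir₃'s mentor]₄.
*Tariq₁* does not c-command the anaphor → cannot bind it.
*[Tariq₁'s assistant]₂* c-commands the anaphor but is outside its binding domain → cannot satisfy Principle A.
*Samir₃* does not c-command the anaphor → cannot bind it.
*[Samir₃'s mentor]₄* c-commands the anaphor within its binding domain → licit binder.
*Omar₅* c-commands the anaphor within its binding domain → licit binder.

{4, 5}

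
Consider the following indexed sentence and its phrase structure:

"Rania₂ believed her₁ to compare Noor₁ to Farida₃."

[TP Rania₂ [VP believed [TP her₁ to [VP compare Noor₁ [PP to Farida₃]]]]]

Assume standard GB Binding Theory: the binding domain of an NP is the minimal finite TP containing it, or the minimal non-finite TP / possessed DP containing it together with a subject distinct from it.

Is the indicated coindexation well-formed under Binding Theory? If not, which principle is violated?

Principle C

The two coindexed NPs are *her₁* and *Noor₁*.
*Noor₁* is an R-expression. Principle C requires it to be free everywhere.
*her₁* c-commands it and carries the same index.
The R-expression is bound → Principle C violation.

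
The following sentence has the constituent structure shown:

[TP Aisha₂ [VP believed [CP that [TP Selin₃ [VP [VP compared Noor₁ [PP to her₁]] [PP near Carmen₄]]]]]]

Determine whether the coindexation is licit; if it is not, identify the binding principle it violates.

The two coindexed NPs are *Noor₁* and *her₁*.
*her₁* is a pronoun. Its binding domain is the embedded TP, whose subject is Selin₃.
*Noor₁* c-commands it within that domain and carries the same index.
The pronoun is locally bound → Principle B violation.

Principle B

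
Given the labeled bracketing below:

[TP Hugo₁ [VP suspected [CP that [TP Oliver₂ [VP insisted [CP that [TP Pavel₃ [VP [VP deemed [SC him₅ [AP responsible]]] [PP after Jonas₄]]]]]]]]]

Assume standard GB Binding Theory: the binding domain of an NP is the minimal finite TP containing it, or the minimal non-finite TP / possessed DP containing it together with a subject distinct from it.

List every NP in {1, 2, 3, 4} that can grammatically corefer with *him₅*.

{1, 2, 4}

*him* is a pronoun, so Principle B applies: it must be free in its binding domain.
Binding domain of *him₅*: the embedded TP, whose subject is Pavel₃.
*Hugo₁* c-commands the pronoun but from outside its binding domain, and is not c-commanded by it → coindexation permitted.
*Oliver₂* c-commands the pronoun but from outside its binding domain, and is not c-commanded by it → coindexation permitted.
*Pavel₃* c-commands the pronoun within its binding domain → coindexation would violate Principle B.
*Jonas₄* and the pronoun do not c-command one another → neither Principle B nor Principle C is at stake; coindexation permitted.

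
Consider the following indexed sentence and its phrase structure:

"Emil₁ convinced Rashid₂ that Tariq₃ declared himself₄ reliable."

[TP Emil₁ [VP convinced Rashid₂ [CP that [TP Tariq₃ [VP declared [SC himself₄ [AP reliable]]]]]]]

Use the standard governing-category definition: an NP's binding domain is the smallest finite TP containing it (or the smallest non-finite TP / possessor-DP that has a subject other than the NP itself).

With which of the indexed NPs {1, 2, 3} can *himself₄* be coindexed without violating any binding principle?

{3}

*himself* is an anaphor, so Principle A applies: it must be bound in its binding domain.
Binding domain of *himself₄*: the embedded TP, whose subject is Tariq₃.
*Emil₁* c-commands the anaphor but is outside its binding domain → cannot satisfy Principle A.
*Rashid₂* c-commands the anaphor but is outside its binding domain → cannot satisfy Principle A.
*Tariq₃* c-commands the anaphor within its binding domain → licit binder.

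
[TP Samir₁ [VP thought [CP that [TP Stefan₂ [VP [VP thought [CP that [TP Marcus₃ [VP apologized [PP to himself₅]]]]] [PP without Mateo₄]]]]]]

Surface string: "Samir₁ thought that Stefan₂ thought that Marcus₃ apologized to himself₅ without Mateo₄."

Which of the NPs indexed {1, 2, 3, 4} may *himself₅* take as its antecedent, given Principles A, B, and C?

{3}

*himself* is an anaphor, so Principle A applies: it must be bound in its binding domain.
Binding domain of *himself₅*: the embedded TP, whose subject is Marcus₃.
*Samir₁* c-commands the anaphor but is outside its binding domain → cannot satisfy Principle A.
*Stefan₂* c-commands the anaphor but is outside its binding domain → cannot satisfy Principle A.
*Marcus₃* c-commands the anaphor within its binding domain → licit binder.
*Mateo₄* does not c-command the anaphor → cannot bind it.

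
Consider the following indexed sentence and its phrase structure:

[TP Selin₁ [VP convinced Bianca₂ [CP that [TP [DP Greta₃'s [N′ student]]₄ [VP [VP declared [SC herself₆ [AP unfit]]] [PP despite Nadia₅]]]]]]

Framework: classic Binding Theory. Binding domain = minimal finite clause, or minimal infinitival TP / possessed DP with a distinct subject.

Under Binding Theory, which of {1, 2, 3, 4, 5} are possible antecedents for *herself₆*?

{4}

*herself* is an anaphor, so Principle A applies: it must be bound in its binding domain.
Binding domain of *herself₆*: the embedded TP, whose subject is [Greta₃'s student]₄.
*Selin₁* c-commands the anaphor but is outside its binding domain → cannot satisfy Principle A.
*Bianca₂* c-commands the anaphor but is outside its binding domain → cannot satisfy Principle A.
*Greta₃* does not c-command the anaphor → cannot bind it.
*[Greta₃'s student]₄* c-commands the anaphor within its binding domain → licit binder.
*Nadia₅* does not c-command the anaphor → cannot bind it.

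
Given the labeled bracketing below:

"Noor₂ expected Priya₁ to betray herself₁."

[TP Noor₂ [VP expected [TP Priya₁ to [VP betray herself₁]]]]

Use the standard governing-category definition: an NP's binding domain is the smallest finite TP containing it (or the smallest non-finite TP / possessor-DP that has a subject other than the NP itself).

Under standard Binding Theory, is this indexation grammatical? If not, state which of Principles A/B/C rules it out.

grammatical

The two coindexed NPs are *Priya₁* and *herself₁*.
*herself₁* is an anaphor; its binding domain is the embedded TP, whose subject is Priya₁. *Priya₁* c-commands it within that domain and shares its index, so Principle A is satisfied.
*Priya₁* is an R-expression; *herself₁* does not c-command it, and no other NP shares its index, so Principle C is satisfied.
All principles are respected.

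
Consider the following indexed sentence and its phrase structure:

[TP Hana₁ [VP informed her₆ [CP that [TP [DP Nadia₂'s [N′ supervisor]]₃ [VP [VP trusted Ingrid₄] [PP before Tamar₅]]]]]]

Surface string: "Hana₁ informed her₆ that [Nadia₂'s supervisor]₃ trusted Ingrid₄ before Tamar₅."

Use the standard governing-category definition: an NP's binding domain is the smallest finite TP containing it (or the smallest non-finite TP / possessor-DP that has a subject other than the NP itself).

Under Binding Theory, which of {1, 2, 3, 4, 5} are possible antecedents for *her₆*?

none

*her* is a pronoun, so Principle B applies: it must be free in its binding domain.
Binding domain of *her₆*: the matrix TP, whose subject is Hana₁.
*Hana₁* c-commands the pronoun within its binding domain → coindexation would violate Principle B.
*Nadia₂*: the pronoun c-commands this R-expression → coindexation would violate Principle C on *Nadia₂*.
*[Nadia₂'s supervisor]₃*: the pronoun c-commands this R-expression → coindexation would violate Principle C on *[Nadia₂'s supervisor]₃*.
*Ingrid₄*: the pronoun c-commands this R-expression → coindexation would violate Principle C on *Ingrid₄*.
*Tamar₅*: the pronoun c-commands this R-expression → coindexation would violate Principle C on *Tamar₅*.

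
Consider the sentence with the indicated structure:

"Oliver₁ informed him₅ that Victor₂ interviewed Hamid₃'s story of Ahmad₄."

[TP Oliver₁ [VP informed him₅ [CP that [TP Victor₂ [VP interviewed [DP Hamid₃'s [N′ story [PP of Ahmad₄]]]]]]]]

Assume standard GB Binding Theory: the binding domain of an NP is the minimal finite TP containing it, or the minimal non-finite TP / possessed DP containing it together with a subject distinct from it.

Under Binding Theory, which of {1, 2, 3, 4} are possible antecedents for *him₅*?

none

*him* is a pronoun, so Principle B applies: it must be free in its binding domain.
Binding domain of *him₅*: the matrix TP, whose subject is Oliver₁.
*Oliver₁* c-commands the pronoun within its binding domain → coindexation would violate Principle B.
*Victor₂*: the pronoun c-commands this R-expression → coindexation would violate Principle C on *Victor₂*.
*Hamid₃*: the pronoun c-commands this R-expression → coindexation would violate Principle C on *Hamid₃*.
*Ahmad₄*: the pronoun c-commands this R-expression → coindexation would violate Principle C on *Ahmad₄*.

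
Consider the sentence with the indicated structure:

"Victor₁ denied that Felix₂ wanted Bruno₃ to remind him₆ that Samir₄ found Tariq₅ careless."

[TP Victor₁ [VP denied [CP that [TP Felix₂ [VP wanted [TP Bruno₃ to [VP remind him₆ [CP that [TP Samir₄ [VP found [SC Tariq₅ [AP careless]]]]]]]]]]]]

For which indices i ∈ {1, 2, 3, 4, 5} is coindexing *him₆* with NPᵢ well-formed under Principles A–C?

{1, 2}

*him* is a pronoun, so Principle B applies: it must be free in its binding domain.
Binding domain of *him₆*: the embedded TP, whose subject is Bruno₃.
*Victor₁* c-commands the pronoun but from outside its binding domain, and is not c-commanded by it → coindexation permitted.
*Felix₂* c-commands the pronoun but from outside its binding domain, and is not c-commanded by it → coindexation permitted.
*Bruno₃* c-commands the pronoun within its binding domain → coindexation would violate Principle B.
*Samir₄*: the pronoun c-commands this R-expression → coindexation would violate Principle C on *Samir₄*.
*Tariq₅*: the pronoun c-commands this R-expression → coindexation would violate Principle C on *Tariq₅*.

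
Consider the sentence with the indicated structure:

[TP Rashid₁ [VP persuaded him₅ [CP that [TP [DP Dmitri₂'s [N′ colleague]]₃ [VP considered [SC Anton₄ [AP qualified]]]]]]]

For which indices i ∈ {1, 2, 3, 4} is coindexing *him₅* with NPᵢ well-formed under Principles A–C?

none

*him* is a pronoun, so Principle B applies: it must be free in its binding domain.
Binding domain of *him₅*: the matrix TP, whose subject is Rashid₁.
*Rashid₁* c-commands the pronoun within its binding domain → coindexation would violate Principle B.
*Dmitri₂*: the pronoun c-commands this R-expression → coindexation would violate Principle C on *Dmitri₂*.
*[Dmitri₂'s colleague]₃*: the pronoun c-commands this R-expression → coindexation would violate Principle C on *[Dmitri₂'s colleague]₃*.
*Anton₄*: the pronoun c-commands this R-expression → coindexation would violate Principle C on *Anton₄*.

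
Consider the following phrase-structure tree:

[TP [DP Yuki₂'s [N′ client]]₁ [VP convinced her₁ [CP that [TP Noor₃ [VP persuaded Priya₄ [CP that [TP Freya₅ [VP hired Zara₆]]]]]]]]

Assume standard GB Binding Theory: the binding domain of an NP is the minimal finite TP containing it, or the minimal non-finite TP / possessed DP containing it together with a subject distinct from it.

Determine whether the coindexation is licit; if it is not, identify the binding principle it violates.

The two coindexed NPs are *[Yuki₂'s client]₁* and *her₁*.
*her₁* is a pronoun. Its binding domain is the matrix TP, whose subject is [Yuki₂'s client]₁.
*[Yuki₂'s client]₁* c-commands it within that domain and carries the same index.
The pronoun is locally bound → Principle B violation.

Principle B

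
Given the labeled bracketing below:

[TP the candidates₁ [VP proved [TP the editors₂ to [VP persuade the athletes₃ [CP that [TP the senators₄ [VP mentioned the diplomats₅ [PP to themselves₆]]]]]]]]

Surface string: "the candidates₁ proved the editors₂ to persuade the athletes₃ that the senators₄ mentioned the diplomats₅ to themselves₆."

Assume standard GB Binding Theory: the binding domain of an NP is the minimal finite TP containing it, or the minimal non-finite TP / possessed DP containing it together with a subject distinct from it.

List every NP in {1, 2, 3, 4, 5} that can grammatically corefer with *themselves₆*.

{4, 5}

*themselves* is an anaphor, so Principle A applies: it must be bound in its binding domain.
Binding domain of *themselves₆*: the embedded TP, whose subject is the senators₄.
*the candidates₁* c-commands the anaphor but is outside its binding domain → cannot satisfy Principle A.
*the editors₂* c-commands the anaphor but is outside its binding domain → cannot satisfy Principle A.
*the athletes₃* c-commands the anaphor but is outside its binding domain → cannot satisfy Principle A.
*the senators₄* c-commands the anaphor within its binding domain → licit binder.
*the diplomats₅* c-commands the anaphor within its binding domain → licit binder.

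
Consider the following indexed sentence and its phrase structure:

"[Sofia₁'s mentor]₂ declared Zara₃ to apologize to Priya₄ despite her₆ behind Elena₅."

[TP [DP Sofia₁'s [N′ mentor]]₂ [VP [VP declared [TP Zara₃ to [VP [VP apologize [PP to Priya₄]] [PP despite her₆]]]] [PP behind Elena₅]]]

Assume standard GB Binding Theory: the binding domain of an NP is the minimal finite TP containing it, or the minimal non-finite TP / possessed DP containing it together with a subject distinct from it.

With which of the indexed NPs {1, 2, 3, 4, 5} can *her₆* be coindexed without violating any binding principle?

{1, 2, 4, 5}

*her* is a pronoun, so Principle B applies: it must be free in its binding domain.
Binding domain of *her₆*: the embedded TP, whose subject is Zara₃.
*Sofia₁* and the pronoun do not c-command one another → neither Principle B nor Principle C is at stake; coindexation permitted.
*[Sofia₁'s mentor]₂* c-commands the pronoun but from outside its binding domain, and is not c-commanded by it → coindexation permitted.
*Zara₃* c-commands the pronoun within its binding domain → coindexation would violate Principle B.
*Priya₄* and the pronoun do not c-command one another → neither Principle B nor Principle C is at stake; coindexation permitted.
*Elena₅* and the pronoun do not c-command one another → neither Principle B nor Principle C is at stake; coindexation permitted.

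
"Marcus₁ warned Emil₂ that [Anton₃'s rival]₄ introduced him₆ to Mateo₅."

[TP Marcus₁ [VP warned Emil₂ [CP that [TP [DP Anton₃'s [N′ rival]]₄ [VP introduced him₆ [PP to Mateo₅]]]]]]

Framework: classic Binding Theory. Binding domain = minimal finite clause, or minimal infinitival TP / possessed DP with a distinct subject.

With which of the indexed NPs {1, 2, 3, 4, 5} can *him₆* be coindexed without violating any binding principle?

{1, 2, 3}

*him* is a pronoun, so Principle B applies: it must be free in its binding domain.
Binding domain of *him₆*: the embedded TP, whose subject is [Anton₃'s rival]₄.
*Marcus₁* c-commands the pronoun but from outside its binding domain, and is not c-commanded by it → coindexation permitted.
*Emil₂* c-commands the pronoun but from outside its binding domain, and is not c-commanded by it → coindexation permitted.
*Anton₃* and the pronoun do not c-command one another → neither Principle B nor Principle C is at stake; coindexation permitted.
*[Anton₃'s rival]₄* c-commands the pronoun within its binding domain → coindexation would violate Principle B.
*Mateo₅*: the pronoun c-commands this R-expression → coindexation would violate Principle C on *Mateo₅*.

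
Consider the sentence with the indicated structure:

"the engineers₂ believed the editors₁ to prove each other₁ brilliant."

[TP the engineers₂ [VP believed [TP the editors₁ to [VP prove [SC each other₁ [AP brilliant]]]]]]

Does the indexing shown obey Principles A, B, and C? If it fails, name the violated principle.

The two coindexed NPs are *the editors₁* and *each other₁*.
*each other₁* is an anaphor; its binding domain is the embedded TP, whose subject is the editors₁. *the editors₁* c-commands it within that domain and shares its index, so Principle A is satisfied.
*the editors₁* is an R-expression; *each other₁* does not c-command it, and no other NP shares its index, so Principle C is satisfied.
All principles are respected.

grammatical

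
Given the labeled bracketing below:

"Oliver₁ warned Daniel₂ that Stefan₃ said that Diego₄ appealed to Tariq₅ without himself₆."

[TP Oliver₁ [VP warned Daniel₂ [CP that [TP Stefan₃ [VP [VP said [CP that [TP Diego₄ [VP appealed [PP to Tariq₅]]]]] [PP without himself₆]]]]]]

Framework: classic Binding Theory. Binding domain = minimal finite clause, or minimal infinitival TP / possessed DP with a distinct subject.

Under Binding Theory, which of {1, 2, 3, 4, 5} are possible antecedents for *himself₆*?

*himself* is an anaphor, so Principle A applies: it must be bound in its binding domain.
Binding domain of *himself₆*: the embedded TP, whose subject is Stefan₃.
*Oliver₁* c-commands the anaphor but is outside its binding domain → cannot satisfy Principle A.
*Daniel₂* c-commands the anaphor but is outside its binding domain → cannot satisfy Principle A.
*Stefan₃* c-commands the anaphor within its binding domain → licit binder.
*Diego₄* does not c-command the anaphor → cannot bind it.
*Tariq₅* does not c-command the anaphor → cannot bind it.

{3}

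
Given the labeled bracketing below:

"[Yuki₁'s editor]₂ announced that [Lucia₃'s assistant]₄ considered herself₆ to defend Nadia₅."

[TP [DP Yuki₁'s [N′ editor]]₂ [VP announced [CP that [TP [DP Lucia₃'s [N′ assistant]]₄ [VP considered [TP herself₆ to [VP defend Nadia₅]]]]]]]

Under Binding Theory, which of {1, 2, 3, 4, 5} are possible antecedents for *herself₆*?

{4}

*herself* is an anaphor, so Principle A applies: it must be bound in its binding domain.
Binding domain of *herself₆*: the embedded TP, whose subject is [Lucia₃'s assistant]₄.
*Yuki₁* does not c-command the anaphor → cannot bind it.
*[Yuki₁'s editor]₂* c-commands the anaphor but is outside its binding domain → cannot satisfy Principle A.
*Lucia₃* does not c-command the anaphor → cannot bind it.
*[Lucia₃'s assistant]₄* c-commands the anaphor within its binding domain → licit binder.
*Nadia₅* does not c-command the anaphor → cannot bind it.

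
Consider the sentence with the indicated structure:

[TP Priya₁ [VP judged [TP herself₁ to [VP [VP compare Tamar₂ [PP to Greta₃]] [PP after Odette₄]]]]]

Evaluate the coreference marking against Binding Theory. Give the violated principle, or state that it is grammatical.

grammatical

The two coindexed NPs are *Priya₁* and *herself₁*.
*herself₁* is an anaphor; its binding domain is the matrix TP, whose subject is Priya₁. *Priya₁* c-commands it within that domain and shares its index, so Principle A is satisfied.
*Priya₁* is an R-expression; *herself₁* does not c-command it, and no other NP shares its index, so Principle C is satisfied.
All principles are respected.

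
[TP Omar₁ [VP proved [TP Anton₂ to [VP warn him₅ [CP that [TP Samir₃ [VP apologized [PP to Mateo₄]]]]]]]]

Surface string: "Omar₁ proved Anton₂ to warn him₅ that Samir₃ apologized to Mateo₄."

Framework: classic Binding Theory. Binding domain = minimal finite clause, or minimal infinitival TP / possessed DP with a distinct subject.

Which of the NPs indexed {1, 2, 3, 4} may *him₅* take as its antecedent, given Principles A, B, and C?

*him* is a pronoun, so Principle B applies: it must be free in its binding domain.
Binding domain of *him₅*: the embedded TP, whose subject is Anton₂.
*Omar₁* c-commands the pronoun but from outside its binding domain, and is not c-commanded by it → coindexation permitted.
*Anton₂* c-commands the pronoun within its binding domain → coindexation would violate Principle B.
*Samir₃*: the pronoun c-commands this R-expression → coindexation would violate Principle C on *Samir₃*.
*Mateo₄*: the pronoun c-commands this R-expression → coindexation would violate Principle C on *Mateo₄*.

{1}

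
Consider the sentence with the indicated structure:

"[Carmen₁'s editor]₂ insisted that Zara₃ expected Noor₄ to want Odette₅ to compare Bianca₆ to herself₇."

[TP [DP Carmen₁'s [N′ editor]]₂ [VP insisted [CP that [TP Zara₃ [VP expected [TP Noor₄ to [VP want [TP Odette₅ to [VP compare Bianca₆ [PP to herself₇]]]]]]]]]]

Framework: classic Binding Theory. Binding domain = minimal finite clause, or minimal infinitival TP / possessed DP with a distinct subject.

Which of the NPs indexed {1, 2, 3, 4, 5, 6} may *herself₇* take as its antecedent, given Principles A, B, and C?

*herself* is an anaphor, so Principle A applies: it must be bound in its binding domain.
Binding domain of *herself₇*: the embedded TP, whose subject is Odette₅.
*Carmen₁* does not c-command the anaphor → cannot bind it.
*[Carmen₁'s editor]₂* c-commands the anaphor but is outside its binding domain → cannot satisfy Principle A.
*Zara₃* c-commands the anaphor but is outside its binding domain → cannot satisfy Principle A.
*Noor₄* c-commands the anaphor but is outside its binding domain → cannot satisfy Principle A.
*Odette₅* c-commands the anaphor within its binding domain → licit binder.
*Bianca₆* c-commands the anaphor within its binding domain → licit binder.

{5, 6}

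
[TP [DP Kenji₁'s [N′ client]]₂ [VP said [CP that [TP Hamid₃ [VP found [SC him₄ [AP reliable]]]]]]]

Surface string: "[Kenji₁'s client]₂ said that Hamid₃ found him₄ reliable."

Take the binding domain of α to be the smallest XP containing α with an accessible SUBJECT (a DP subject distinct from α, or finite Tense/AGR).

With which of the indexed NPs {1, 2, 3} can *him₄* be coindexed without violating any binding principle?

{1, 2}

*him* is a pronoun, so Principle B applies: it must be free in its binding domain.
Binding domain of *him₄*: the embedded TP, whose subject is Hamid₃.
*Kenji₁* and the pronoun do not c-command one another → neither Principle B nor Principle C is at stake; coindexation permitted.
*[Kenji₁'s client]₂* c-commands the pronoun but from outside its binding domain, and is not c-commanded by it → coindexation permitted.
*Hamid₃* c-commands the pronoun within its binding domain → coindexation would violate Principle B.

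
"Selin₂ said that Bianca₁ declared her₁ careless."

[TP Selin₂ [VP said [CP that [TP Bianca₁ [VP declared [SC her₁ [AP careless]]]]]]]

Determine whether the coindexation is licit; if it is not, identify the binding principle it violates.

The two coindexed NPs are *Bianca₁* and *her₁*.
*her₁* is a pronoun. Its binding domain is the embedded TP, whose subject is Bianca₁.
*Bianca₁* c-commands it within that domain and carries the same index.
The pronoun is locally bound → Principle B violation.

Principle B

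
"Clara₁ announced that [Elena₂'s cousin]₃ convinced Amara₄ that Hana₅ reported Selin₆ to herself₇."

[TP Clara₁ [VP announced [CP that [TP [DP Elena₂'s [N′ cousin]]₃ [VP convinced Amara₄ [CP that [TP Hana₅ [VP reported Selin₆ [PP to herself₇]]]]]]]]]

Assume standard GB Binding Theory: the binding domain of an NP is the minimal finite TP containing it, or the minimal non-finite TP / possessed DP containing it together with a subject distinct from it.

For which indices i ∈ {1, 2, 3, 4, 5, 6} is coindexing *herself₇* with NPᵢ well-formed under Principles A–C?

{5, 6}

*herself* is an anaphor, so Principle A applies: it must be bound in its binding domain.
Binding domain of *herself₇*: the embedded TP, whose subject is Hana₅.
*Clara₁* c-commands the anaphor but is outside its binding domain → cannot satisfy Principle A.
*Elena₂* does not c-command the anaphor → cannot bind it.
*[Elena₂'s cousin]₃* c-commands the anaphor but is outside its binding domain → cannot satisfy Principle A.
*Amara₄* c-commands the anaphor but is outside its binding domain → cannot satisfy Principle A.
*Hana₅* c-commands the anaphor within its binding domain → licit binder.
*Selin₆* c-commands the anaphor within its binding domain → licit binder.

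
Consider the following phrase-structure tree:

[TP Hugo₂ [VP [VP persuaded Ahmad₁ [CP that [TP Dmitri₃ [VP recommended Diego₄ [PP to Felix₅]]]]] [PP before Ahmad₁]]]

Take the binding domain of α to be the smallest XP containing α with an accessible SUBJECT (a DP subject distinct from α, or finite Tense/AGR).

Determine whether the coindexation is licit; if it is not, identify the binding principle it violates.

The two coindexed NPs are *Ahmad₁* and *Ahmad₁*.
*Ahmad₁* is an R-expression; no coindexed NP c-commands it, so Principle C holds.
*Ahmad₁* is an R-expression; *Ahmad₁* does not c-command it, and no other NP shares its index, so Principle C is satisfied.
All principles are respected.

grammatical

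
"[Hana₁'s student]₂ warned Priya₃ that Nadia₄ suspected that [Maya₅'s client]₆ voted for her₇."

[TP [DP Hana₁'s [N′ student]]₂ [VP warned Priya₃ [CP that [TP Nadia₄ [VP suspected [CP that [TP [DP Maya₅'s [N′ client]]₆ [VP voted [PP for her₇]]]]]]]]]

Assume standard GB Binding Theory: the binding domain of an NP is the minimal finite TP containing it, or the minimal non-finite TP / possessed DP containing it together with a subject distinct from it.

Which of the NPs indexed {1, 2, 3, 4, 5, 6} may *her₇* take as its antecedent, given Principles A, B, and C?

{1, 2, 3, 4, 5}

*her* is a pronoun, so Principle B applies: it must be free in its binding domain.
Binding domain of *her₇*: the embedded TP, whose subject is [Maya₅'s client]₆.
*Hana₁* and the pronoun do not c-command one another → neither Principle B nor Principle C is at stake; coindexation permitted.
*[Hana₁'s student]₂* c-commands the pronoun but from outside its binding domain, and is not c-commanded by it → coindexation permitted.
*Priya₃* c-commands the pronoun but from outside its binding domain, and is not c-commanded by it → coindexation permitted.
*Nadia₄* c-commands the pronoun but from outside its binding domain, and is not c-commanded by it → coindexation permitted.
*Maya₅* and the pronoun do not c-command one another → neither Principle B nor Principle C is at stake; coindexation permitted.
*[Maya₅'s client]₆* c-commands the pronoun within its binding domain → coindexation would violate Principle B.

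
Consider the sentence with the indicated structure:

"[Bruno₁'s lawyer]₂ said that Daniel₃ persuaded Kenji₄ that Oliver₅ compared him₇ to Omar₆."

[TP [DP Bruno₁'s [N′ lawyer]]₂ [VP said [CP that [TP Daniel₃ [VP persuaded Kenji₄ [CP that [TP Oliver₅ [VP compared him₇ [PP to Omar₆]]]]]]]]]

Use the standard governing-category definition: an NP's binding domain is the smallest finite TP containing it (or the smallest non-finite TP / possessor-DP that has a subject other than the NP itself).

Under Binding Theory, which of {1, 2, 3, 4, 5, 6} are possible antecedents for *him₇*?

{1, 2, 3, 4}

*him* is a pronoun, so Principle B applies: it must be free in its binding domain.
Binding domain of *him₇*: the embedded TP, whose subject is Oliver₅.
*Bruno₁* and the pronoun do not c-command one another → neither Principle B nor Principle C is at stake; coindexation permitted.
*[Bruno₁'s lawyer]₂* c-commands the pronoun but from outside its binding domain, and is not c-commanded by it → coindexation permitted.
*Daniel₃* c-commands the pronoun but from outside its binding domain, and is not c-commanded by it → coindexation permitted.
*Kenji₄* c-commands the pronoun but from outside its binding domain, and is not c-commanded by it → coindexation permitted.
*Oliver₅* c-commands the pronoun within its binding domain → coindexation would violate Principle B.
*Omar₆*: the pronoun c-commands this R-expression → coindexation would violate Principle C on *Omar₆*.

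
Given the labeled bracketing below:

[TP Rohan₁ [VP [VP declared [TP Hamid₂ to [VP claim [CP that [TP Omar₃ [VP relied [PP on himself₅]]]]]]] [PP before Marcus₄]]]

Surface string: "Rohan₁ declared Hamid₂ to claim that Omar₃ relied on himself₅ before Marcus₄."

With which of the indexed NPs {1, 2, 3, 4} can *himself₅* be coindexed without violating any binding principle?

*himself* is an anaphor, so Principle A applies: it must be bound in its binding domain.
Binding domain of *himself₅*: the embedded TP, whose subject is Omar₃.
*Rohan₁* c-commands the anaphor but is outside its binding domain → cannot satisfy Principle A.
*Hamid₂* c-commands the anaphor but is outside its binding domain → cannot satisfy Principle A.
*Omar₃* c-commands the anaphor within its binding domain → licit binder.
*Marcus₄* does not c-command the anaphor → cannot bind it.

{3}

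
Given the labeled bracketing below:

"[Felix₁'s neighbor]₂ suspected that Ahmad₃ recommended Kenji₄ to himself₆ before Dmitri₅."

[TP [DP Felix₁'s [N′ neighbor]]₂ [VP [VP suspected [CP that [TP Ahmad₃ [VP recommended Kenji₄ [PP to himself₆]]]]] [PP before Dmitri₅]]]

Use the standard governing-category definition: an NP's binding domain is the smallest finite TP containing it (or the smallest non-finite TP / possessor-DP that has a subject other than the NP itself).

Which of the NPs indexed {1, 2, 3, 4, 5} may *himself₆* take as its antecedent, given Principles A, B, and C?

*himself* is an anaphor, so Principle A applies: it must be bound in its binding domain.
Binding domain of *himself₆*: the embedded TP, whose subject is Ahmad₃.
*Felix₁* does not c-command the anaphor → cannot bind it.
*[Felix₁'s neighbor]₂* c-commands the anaphor but is outside its binding domain → cannot satisfy Principle A.
*Ahmad₃* c-commands the anaphor within its binding domain → licit binder.
*Kenji₄* c-commands the anaphor within its binding domain → licit binder.
*Dmitri₅* does not c-command the anaphor → cannot bind it.

{3, 4}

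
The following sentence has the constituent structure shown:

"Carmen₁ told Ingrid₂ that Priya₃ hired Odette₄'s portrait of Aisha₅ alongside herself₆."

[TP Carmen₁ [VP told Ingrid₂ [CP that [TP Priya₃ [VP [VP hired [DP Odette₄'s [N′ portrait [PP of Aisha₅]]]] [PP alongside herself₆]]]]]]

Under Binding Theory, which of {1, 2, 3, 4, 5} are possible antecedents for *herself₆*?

*herself* is an anaphor, so Principle A applies: it must be bound in its binding domain.
Binding domain of *herself₆*: the embedded TP, whose subject is Priya₃.
*Carmen₁* c-commands the anaphor but is outside its binding domain → cannot satisfy Principle A.
*Ingrid₂* c-commands the anaphor but is outside its binding domain → cannot satisfy Principle A.
*Priya₃* c-commands the anaphor within its binding domain → licit binder.
*Odette₄* does not c-command the anaphor → cannot bind it.
*Aisha₅* does not c-command the anaphor → cannot bind it.

{3}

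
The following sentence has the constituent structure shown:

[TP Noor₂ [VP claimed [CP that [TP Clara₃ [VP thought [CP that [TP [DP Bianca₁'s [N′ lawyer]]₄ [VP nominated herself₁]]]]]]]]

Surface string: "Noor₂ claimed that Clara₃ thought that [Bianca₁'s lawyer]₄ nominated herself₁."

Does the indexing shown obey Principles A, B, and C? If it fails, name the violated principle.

Principle A

The two coindexed NPs are *Bianca₁* and *herself₁*.
*herself₁* is an anaphor. Principle A requires it to be bound within its binding domain — the embedded TP, whose subject is [Bianca₁'s lawyer]₄.
Within that domain it is c-commanded by *[Bianca₁'s lawyer]₄*, which does not share its index.
*Bianca₁* does not c-command the anaphor at all.
The anaphor is unbound in its domain → Principle A violation.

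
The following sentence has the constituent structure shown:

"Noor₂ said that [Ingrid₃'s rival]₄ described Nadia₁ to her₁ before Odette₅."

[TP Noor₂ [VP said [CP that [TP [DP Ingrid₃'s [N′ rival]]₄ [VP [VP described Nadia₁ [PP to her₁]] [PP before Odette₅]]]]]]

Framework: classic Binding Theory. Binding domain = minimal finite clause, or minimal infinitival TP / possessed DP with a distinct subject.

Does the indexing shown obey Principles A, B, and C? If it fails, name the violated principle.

The two coindexed NPs are *Nadia₁* and *her₁*.
*her₁* is a pronoun. Its binding domain is the embedded TP, whose subject is [Ingrid₃'s rival]₄.
*Nadia₁* c-commands it within that domain and carries the same index.
The pronoun is locally bound → Principle B violation.

Principle B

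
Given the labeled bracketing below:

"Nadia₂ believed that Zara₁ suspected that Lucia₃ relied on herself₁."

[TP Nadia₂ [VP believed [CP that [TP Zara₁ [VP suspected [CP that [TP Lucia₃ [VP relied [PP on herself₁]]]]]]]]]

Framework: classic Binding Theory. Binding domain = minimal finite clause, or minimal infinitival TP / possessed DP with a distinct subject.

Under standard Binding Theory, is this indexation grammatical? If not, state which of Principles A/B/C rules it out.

Principle A

The two coindexed NPs are *Zara₁* and *herself₁*.
*herself₁* is an anaphor. Principle A requires it to be bound within its binding domain — the embedded TP, whose subject is Lucia₃.
Within that domain it is c-commanded by *Lucia₃*, which does not share its index.
*Zara₁* does c-command the anaphor, but from outside its binding domain.
The anaphor is unbound in its domain → Principle A violation.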